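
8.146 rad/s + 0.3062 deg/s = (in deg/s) 467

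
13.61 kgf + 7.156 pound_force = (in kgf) 16.86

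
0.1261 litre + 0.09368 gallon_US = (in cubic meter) 0.0004807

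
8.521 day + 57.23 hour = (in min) 1.57e+04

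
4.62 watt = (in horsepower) 0.006196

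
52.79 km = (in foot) 1.732e+05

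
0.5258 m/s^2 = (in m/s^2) 0.5258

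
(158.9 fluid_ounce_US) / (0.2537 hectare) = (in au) 1.238e-17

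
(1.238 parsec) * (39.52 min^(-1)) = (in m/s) 2.516e+16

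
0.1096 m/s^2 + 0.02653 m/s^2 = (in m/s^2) 0.1361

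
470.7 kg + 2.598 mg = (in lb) 1038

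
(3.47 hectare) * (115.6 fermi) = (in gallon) 1.06e-06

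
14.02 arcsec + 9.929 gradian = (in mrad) 156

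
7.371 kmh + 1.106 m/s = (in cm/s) 315.4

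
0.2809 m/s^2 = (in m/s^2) 0.2809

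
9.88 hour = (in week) 0.05881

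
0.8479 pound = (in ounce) 13.57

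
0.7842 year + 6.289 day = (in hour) 7021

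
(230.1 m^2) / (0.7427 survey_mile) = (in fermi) 1.925e+14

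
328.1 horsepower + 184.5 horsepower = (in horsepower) 512.6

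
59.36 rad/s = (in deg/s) 3401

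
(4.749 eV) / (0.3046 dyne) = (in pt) 7.081e-10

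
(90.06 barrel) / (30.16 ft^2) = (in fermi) 5.11e+15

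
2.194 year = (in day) 800.8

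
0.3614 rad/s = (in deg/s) 20.71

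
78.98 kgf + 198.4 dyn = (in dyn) 7.745e+07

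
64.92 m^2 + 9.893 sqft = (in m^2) 65.84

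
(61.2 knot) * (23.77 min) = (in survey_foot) 1.473e+05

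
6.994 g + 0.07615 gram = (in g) 7.07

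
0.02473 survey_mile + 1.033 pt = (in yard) 43.53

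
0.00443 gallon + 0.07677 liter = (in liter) 0.09354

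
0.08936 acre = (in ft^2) 3893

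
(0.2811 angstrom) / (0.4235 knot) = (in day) 1.493e-15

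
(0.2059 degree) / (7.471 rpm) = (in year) 1.457e-10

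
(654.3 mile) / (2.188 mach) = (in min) 23.56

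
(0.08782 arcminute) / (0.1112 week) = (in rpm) 3.627e-09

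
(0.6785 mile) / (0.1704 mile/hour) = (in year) 0.0004545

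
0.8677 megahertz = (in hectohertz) 8677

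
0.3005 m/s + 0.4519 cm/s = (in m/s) 0.305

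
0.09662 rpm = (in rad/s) 0.01012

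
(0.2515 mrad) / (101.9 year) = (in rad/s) 7.826e-14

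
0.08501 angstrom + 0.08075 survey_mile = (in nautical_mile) 0.07017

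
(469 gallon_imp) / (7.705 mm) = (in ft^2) 2979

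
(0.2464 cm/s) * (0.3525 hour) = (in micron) 3.127e+06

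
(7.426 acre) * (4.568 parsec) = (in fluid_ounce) 1.432e+26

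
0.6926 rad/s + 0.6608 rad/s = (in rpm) 12.92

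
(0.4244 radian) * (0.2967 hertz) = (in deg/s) 7.215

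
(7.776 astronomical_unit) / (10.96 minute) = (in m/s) 1.769e+09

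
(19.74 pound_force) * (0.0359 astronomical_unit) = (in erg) 4.716e+18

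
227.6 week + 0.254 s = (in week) 227.6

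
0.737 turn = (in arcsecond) 9.552e+05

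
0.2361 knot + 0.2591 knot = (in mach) 0.0007482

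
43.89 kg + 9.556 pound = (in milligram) 4.822e+07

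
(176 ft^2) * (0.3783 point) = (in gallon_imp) 0.48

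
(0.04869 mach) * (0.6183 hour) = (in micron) 3.69e+10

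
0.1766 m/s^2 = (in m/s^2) 0.1766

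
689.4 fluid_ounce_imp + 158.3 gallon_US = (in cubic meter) 0.6188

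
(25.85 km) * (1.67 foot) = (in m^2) 1.316e+04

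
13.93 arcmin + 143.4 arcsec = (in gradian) 0.3022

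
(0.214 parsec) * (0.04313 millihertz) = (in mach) 8.364e+08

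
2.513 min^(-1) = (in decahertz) 0.004188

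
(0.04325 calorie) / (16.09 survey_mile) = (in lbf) 1.571e-06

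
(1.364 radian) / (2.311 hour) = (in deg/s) 0.009394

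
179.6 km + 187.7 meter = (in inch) 7.078e+06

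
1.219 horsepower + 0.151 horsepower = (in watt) 1022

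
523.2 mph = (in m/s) 233.9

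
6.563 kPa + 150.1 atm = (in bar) 152.2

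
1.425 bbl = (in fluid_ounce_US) 7661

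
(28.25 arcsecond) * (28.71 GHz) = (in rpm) 3.755e+07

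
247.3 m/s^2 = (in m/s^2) 247.3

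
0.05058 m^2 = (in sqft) 0.5444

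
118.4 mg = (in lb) 0.000261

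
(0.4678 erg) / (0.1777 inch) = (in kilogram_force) 1.057e-06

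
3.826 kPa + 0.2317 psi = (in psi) 0.7866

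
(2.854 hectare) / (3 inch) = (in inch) 1.475e+07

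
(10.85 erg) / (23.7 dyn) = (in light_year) 4.839e-19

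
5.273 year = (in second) 1.663e+08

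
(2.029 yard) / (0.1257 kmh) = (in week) 8.786e-05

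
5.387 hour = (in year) 0.000615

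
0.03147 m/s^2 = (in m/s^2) 0.03147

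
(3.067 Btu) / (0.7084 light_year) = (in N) 4.828e-13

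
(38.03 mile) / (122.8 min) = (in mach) 0.0244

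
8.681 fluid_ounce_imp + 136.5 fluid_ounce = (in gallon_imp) 0.9422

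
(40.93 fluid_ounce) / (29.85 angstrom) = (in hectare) 40.55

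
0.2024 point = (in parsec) 2.314e-21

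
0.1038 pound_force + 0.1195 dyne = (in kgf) 0.04708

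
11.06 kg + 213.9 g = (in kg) 11.27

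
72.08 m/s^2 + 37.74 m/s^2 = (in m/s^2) 109.8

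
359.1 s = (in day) 0.004156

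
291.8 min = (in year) 0.0005552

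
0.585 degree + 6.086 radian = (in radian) 6.096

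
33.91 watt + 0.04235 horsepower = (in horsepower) 0.08782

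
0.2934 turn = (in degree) 105.6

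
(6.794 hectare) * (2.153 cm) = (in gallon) 3.864e+05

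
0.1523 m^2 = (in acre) 3.763e-05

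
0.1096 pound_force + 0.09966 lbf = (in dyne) 9.308e+04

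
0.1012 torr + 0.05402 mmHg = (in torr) 0.1552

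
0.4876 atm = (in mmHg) 370.6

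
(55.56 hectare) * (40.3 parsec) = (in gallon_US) 1.825e+26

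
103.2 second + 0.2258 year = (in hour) 1978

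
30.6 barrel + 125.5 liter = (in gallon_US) 1318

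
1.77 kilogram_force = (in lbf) 3.902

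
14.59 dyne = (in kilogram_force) 1.488e-05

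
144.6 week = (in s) 8.745e+07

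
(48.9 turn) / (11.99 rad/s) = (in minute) 0.4271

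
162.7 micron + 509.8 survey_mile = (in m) 8.204e+05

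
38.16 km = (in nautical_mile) 20.6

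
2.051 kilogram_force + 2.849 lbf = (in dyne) 3.279e+06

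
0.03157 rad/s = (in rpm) 0.3015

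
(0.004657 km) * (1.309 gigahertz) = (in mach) 1.79e+07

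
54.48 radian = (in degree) 3121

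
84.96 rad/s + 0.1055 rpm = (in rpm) 811.4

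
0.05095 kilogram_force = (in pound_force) 0.1123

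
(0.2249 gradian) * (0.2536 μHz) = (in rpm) 8.555e-09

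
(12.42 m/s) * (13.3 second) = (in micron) 1.652e+08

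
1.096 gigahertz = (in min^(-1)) 6.576e+10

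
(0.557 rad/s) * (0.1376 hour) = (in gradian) 1.757e+04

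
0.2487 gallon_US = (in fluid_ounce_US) 31.83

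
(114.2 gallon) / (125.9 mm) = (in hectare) 0.0003434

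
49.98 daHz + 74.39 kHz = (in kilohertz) 74.89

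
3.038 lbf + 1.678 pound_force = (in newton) 20.98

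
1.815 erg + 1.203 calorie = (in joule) 5.033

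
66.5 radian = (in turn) 10.58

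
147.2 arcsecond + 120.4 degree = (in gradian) 133.8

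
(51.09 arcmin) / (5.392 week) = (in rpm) 4.352e-08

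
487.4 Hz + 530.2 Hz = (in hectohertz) 10.18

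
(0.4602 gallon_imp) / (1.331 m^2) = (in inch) 0.06188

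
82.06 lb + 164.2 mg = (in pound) 82.06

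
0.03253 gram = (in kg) 3.253e-05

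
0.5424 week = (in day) 3.797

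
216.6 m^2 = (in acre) 0.05352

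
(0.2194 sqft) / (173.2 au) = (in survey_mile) 4.888e-19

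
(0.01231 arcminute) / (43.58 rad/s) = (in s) 8.217e-08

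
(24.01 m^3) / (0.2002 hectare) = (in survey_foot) 0.03935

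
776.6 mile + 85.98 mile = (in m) 1.388e+06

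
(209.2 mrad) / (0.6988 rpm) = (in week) 4.727e-06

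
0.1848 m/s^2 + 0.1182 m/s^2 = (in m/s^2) 0.303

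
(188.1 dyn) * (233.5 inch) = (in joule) 0.01116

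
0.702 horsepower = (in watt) 523.5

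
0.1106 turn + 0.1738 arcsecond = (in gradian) 44.24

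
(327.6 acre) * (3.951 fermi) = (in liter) 5.238e-06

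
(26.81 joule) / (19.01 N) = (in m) 1.41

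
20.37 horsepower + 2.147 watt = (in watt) 1.519e+04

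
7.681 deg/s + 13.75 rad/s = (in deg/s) 795.5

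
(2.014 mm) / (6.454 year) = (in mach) 2.906e-14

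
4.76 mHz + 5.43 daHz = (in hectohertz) 0.543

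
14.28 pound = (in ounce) 228.5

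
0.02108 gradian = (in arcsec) 68.3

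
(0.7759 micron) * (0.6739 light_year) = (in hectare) 4.947e+05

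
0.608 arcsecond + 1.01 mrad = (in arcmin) 3.482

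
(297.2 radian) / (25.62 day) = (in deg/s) 0.007693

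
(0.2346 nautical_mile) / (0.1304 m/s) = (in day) 0.03856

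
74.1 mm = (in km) 7.41e-05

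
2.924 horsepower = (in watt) 2180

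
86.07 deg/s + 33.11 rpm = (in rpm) 47.45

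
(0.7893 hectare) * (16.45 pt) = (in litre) 4.58e+04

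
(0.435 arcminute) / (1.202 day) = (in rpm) 1.164e-08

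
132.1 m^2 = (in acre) 0.03264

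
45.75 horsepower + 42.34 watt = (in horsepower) 45.81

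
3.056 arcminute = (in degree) 0.05093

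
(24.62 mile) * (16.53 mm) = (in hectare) 0.0655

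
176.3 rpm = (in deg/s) 1058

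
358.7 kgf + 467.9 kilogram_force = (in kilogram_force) 826.6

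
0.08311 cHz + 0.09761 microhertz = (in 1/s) 0.0008312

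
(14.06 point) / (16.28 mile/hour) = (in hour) 1.893e-07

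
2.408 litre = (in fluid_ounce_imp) 84.75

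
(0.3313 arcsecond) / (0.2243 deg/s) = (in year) 1.301e-11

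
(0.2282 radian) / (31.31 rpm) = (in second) 0.0696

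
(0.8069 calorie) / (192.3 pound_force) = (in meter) 0.003947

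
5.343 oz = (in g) 151.5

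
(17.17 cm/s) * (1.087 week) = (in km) 112.9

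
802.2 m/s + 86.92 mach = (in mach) 89.28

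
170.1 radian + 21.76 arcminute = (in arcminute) 5.848e+05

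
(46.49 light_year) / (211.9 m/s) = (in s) 2.076e+15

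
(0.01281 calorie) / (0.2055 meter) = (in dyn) 2.608e+04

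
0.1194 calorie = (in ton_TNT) 1.194e-10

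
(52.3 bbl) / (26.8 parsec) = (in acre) 2.485e-21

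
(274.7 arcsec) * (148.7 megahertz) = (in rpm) 1.891e+06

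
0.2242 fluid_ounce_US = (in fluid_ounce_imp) 0.2334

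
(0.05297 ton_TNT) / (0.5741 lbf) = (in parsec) 2.813e-09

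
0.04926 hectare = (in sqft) 5302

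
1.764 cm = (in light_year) 1.865e-18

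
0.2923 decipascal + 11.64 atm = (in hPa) 1.179e+04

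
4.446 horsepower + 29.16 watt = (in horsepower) 4.485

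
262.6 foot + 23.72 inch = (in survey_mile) 0.05011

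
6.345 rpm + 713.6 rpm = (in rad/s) 75.39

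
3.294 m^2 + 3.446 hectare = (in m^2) 3.446e+04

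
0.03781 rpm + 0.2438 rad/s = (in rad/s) 0.2478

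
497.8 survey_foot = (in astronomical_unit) 1.014e-09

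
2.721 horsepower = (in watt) 2029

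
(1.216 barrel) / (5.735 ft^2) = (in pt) 1029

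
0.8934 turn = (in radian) 5.613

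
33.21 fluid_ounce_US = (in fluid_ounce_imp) 34.57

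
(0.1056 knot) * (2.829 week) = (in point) 2.635e+08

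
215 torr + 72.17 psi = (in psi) 76.33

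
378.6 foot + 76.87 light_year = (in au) 4.861e+06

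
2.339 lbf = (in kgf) 1.061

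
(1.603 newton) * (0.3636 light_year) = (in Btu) 5.226e+12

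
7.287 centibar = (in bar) 0.07287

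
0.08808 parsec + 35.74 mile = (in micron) 2.718e+21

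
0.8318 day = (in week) 0.1188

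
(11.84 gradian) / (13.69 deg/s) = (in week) 1.287e-06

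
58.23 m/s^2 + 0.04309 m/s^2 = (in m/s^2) 58.27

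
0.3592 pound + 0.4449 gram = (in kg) 0.1634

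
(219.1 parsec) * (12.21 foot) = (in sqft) 2.708e+20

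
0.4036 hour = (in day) 0.01682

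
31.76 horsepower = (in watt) 2.368e+04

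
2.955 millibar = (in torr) 2.216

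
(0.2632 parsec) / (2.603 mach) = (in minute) 1.527e+11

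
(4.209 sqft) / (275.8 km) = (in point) 0.004019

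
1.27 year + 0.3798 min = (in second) 4.005e+07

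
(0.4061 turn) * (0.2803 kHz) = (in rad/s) 715.2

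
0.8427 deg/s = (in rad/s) 0.01471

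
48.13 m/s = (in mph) 107.7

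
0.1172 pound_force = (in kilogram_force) 0.05316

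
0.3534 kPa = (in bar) 0.003534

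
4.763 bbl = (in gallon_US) 200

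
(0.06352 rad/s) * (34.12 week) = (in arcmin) 4.506e+09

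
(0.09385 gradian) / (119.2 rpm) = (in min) 1.968e-06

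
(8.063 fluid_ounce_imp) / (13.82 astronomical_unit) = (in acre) 2.738e-20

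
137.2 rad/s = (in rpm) 1310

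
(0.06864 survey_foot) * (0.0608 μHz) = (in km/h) 4.579e-09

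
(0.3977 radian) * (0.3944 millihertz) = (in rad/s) 0.0001569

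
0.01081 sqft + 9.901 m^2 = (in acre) 0.002447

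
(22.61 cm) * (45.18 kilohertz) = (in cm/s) 1.022e+06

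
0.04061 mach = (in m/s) 13.83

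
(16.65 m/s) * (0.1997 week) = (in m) 2.011e+06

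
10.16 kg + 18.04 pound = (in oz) 647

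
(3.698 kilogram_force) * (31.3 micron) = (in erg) 1.135e+04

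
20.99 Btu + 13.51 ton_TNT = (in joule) 5.653e+10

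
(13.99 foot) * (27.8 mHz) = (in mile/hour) 0.2652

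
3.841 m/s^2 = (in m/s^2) 3.841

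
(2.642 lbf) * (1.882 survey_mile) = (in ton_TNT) 8.507e-06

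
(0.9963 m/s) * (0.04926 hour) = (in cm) 1.767e+04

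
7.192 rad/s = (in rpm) 68.68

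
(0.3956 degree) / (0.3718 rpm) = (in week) 2.932e-07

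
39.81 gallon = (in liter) 150.7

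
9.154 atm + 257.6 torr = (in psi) 139.5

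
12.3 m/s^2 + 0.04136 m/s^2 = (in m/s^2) 12.34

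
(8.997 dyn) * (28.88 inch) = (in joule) 6.6e-05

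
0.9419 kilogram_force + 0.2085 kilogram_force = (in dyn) 1.128e+06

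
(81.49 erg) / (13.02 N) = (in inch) 2.464e-05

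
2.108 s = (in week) 3.485e-06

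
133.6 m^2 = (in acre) 0.03301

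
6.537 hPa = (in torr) 4.903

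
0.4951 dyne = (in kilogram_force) 5.049e-07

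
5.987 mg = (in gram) 0.005987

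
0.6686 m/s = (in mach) 0.001964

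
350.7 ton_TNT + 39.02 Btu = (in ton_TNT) 350.7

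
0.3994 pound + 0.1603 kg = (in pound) 0.7528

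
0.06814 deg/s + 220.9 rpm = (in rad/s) 23.13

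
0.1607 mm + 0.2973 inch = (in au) 5.155e-14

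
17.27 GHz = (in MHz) 1.727e+04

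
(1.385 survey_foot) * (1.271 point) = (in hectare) 1.893e-08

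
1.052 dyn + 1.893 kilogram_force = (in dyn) 1.856e+06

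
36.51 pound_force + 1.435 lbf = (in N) 168.8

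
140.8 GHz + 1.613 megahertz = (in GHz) 140.8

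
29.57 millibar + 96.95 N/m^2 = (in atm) 0.03014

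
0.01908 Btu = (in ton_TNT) 4.811e-09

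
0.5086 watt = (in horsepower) 0.000682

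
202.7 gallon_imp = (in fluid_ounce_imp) 3.243e+04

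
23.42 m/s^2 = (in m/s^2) 23.42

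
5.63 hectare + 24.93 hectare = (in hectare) 30.56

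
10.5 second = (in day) 0.0001215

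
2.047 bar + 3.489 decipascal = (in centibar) 204.7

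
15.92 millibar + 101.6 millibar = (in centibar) 11.75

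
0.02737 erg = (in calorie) 6.542e-10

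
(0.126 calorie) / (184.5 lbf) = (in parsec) 2.082e-20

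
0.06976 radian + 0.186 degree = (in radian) 0.07301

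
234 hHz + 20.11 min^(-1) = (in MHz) 0.0234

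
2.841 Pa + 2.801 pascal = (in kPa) 0.005642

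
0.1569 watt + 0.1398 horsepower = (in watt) 104.4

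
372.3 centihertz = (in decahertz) 0.3723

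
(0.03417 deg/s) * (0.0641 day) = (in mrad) 3303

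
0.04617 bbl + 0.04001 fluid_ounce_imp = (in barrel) 0.04618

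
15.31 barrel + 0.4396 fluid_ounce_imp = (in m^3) 2.434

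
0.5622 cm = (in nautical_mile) 3.036e-06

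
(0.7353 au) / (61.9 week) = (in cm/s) 2.938e+05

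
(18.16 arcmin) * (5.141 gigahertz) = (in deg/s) 1.556e+09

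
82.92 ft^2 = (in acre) 0.001904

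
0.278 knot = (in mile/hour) 0.3199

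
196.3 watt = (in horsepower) 0.2632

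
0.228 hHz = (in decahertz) 2.28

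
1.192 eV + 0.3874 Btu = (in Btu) 0.3874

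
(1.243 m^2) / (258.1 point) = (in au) 9.125e-11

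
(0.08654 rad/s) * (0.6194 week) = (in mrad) 3.242e+07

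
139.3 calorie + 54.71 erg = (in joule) 582.8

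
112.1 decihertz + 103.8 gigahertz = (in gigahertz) 103.8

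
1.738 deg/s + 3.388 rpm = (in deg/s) 22.07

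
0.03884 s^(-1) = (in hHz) 0.0003884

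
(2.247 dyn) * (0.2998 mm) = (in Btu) 6.385e-12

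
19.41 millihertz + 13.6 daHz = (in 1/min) 8161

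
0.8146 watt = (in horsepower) 0.001092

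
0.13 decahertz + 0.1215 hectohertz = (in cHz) 1345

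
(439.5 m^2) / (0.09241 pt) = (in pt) 3.822e+10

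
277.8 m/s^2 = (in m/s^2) 277.8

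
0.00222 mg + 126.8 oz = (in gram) 3595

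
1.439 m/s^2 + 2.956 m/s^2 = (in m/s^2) 4.395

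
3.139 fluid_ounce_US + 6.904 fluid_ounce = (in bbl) 0.001868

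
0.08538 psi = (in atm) 0.00581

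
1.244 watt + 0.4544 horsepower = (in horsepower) 0.4561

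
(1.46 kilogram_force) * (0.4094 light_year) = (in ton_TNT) 1.325e+07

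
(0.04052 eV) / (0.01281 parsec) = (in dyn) 1.642e-30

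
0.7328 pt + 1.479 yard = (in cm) 135.3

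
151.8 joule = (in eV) 9.475e+20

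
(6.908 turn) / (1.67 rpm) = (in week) 0.0004104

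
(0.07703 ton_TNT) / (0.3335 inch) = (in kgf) 3.88e+09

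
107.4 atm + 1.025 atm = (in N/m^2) 1.099e+07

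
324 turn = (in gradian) 1.296e+05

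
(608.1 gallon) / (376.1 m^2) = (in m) 0.00612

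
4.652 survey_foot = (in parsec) 4.595e-17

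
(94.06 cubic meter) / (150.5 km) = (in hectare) 6.25e-08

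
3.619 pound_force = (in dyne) 1.61e+06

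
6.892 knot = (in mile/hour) 7.931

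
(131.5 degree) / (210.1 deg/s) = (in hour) 0.0001739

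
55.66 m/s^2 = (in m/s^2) 55.66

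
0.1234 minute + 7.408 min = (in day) 0.00523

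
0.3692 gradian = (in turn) 0.000923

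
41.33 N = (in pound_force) 9.291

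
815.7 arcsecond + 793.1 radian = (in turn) 126.2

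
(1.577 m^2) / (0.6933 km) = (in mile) 1.413e-06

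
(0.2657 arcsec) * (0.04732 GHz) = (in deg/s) 3492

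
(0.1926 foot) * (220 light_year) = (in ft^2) 1.315e+18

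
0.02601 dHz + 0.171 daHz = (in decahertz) 0.1713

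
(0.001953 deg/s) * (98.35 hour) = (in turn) 1.921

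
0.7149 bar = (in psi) 10.37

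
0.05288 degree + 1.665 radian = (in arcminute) 5727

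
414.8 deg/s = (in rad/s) 7.24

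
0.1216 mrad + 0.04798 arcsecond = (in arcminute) 0.4188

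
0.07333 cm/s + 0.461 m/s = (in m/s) 0.4617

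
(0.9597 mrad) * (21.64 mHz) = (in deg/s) 0.00119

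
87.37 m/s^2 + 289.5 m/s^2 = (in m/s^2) 376.9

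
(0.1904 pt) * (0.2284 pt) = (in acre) 1.337e-12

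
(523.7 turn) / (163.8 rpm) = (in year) 6.083e-06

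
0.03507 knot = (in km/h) 0.06495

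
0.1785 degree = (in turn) 0.0004958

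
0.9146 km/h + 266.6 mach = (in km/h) 3.268e+05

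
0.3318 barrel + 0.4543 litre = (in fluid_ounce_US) 1799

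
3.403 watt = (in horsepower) 0.004563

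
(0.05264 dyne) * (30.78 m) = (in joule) 1.62e-05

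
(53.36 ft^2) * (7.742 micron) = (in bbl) 0.0002414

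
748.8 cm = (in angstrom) 7.488e+10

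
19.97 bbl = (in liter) 3175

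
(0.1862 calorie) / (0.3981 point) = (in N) 5547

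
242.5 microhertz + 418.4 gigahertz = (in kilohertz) 4.184e+08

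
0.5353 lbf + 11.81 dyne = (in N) 2.381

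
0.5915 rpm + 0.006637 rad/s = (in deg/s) 3.929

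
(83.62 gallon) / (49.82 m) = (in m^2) 0.006354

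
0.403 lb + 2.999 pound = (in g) 1543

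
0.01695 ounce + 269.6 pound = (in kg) 122.3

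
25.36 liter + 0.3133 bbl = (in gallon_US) 19.86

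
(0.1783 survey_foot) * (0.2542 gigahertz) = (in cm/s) 1.381e+09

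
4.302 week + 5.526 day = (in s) 3.079e+06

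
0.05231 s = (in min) 0.0008718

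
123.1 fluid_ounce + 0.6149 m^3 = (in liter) 618.5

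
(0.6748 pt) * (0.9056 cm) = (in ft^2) 2.321e-05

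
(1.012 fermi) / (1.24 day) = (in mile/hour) 2.113e-20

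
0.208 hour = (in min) 12.48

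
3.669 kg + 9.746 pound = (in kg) 8.09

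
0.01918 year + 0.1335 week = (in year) 0.02174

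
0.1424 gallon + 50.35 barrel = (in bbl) 50.35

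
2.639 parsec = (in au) 5.443e+05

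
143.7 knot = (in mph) 165.4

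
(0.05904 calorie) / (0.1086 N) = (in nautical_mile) 0.001228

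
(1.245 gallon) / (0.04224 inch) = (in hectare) 0.0004393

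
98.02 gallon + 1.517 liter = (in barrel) 2.343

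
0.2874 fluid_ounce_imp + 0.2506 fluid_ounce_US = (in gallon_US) 0.004115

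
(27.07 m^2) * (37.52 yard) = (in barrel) 5842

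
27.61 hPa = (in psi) 0.4004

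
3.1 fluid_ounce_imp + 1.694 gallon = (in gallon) 1.717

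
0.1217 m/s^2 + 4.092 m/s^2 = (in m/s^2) 4.214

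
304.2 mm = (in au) 2.033e-12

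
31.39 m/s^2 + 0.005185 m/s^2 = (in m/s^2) 31.4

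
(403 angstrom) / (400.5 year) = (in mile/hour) 7.138e-18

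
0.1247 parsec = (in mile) 2.391e+12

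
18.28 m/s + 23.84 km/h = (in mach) 0.07313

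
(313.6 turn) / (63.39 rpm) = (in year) 9.412e-06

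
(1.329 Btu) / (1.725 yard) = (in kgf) 90.65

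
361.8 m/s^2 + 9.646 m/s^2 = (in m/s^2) 371.4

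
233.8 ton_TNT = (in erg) 9.782e+18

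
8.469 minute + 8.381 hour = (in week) 0.05073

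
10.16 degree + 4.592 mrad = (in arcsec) 3.752e+04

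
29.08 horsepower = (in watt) 2.168e+04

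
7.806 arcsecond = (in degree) 0.002168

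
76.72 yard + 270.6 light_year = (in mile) 1.591e+15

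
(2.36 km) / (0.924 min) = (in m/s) 42.57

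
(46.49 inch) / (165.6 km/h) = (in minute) 0.0004278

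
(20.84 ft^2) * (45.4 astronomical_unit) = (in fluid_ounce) 4.446e+17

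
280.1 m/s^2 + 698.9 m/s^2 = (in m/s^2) 979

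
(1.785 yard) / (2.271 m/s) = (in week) 1.188e-06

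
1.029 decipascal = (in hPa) 0.001029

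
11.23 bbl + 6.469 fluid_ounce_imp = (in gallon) 471.7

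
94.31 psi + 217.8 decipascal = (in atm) 6.418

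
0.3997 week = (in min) 4029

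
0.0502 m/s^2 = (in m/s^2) 0.0502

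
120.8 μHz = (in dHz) 0.001208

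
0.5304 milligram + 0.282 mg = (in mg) 0.8124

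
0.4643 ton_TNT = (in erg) 1.943e+16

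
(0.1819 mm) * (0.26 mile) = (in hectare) 7.611e-06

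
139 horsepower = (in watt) 1.037e+05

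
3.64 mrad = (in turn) 0.0005793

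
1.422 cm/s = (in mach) 4.176e-05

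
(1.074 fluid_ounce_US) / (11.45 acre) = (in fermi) 6.855e+05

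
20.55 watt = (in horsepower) 0.02756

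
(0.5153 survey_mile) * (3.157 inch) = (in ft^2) 715.8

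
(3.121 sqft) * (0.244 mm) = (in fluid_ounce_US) 2.392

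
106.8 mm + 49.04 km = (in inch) 1.931e+06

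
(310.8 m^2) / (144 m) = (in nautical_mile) 0.001165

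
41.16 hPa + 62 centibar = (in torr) 495.9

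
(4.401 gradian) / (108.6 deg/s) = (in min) 0.0006079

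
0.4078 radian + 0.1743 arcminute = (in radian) 0.4079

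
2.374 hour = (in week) 0.01413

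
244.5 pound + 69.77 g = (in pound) 244.7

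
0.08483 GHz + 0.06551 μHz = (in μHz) 8.483e+13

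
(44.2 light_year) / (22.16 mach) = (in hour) 1.539e+10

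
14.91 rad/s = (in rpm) 142.4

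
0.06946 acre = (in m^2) 281.1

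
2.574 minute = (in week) 0.0002554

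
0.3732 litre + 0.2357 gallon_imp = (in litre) 1.445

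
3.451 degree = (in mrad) 60.23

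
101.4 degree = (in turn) 0.2817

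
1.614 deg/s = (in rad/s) 0.02817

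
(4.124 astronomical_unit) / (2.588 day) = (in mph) 6.172e+06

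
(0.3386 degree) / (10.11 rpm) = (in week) 9.229e-09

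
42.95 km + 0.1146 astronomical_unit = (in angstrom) 1.714e+20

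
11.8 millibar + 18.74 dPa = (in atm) 0.01166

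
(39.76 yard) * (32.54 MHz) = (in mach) 3.474e+06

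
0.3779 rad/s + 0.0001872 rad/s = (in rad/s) 0.3781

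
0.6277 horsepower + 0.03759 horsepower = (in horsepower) 0.6653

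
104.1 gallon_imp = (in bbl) 2.977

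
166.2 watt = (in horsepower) 0.2229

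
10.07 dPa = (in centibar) 0.001007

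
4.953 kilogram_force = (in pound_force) 10.92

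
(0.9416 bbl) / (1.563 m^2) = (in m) 0.09578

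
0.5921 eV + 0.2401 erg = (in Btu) 2.276e-11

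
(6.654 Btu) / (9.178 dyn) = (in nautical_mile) 4.13e+04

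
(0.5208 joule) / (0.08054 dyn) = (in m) 6.466e+05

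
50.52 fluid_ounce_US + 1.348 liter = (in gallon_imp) 0.6252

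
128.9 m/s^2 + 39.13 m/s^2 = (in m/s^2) 168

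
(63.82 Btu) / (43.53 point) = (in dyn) 4.385e+11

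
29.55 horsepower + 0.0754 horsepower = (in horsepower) 29.63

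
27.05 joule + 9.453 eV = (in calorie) 6.465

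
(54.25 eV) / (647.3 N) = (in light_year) 1.419e-36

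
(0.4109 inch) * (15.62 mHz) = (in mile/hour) 0.0003647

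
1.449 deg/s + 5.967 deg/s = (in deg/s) 7.416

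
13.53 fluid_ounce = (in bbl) 0.002517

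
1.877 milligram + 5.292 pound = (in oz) 84.67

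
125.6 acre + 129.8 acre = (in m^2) 1.034e+06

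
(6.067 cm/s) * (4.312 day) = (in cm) 2.26e+06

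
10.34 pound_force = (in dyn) 4.599e+06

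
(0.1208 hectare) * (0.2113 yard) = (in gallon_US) 6.166e+04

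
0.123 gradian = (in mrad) 1.932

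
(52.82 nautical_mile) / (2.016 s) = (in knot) 9.432e+04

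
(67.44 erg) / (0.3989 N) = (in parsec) 5.479e-22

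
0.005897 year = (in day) 2.152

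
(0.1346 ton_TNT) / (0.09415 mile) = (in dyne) 3.717e+11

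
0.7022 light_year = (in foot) 2.18e+16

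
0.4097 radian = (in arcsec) 8.451e+04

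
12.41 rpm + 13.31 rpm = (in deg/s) 154.3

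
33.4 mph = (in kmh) 53.75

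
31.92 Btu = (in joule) 3.368e+04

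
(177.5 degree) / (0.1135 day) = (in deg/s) 0.0181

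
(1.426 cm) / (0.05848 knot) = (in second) 0.474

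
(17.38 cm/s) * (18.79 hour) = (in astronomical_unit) 7.859e-08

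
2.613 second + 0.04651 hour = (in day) 0.001968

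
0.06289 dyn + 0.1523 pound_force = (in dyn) 6.775e+04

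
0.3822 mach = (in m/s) 130.1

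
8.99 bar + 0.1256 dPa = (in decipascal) 8.99e+06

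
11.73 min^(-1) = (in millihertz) 195.5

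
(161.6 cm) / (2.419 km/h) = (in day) 2.784e-05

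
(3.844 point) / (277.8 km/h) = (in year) 5.572e-13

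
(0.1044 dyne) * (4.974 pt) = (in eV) 1.143e+10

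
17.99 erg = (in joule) 1.799e-06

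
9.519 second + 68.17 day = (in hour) 1636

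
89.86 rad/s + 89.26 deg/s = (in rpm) 873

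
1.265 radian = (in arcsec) 2.609e+05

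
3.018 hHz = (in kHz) 0.3018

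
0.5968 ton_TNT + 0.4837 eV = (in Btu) 2.367e+06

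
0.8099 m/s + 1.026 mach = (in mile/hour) 783.3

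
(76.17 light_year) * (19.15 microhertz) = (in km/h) 4.968e+13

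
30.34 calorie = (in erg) 1.269e+09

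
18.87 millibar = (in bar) 0.01887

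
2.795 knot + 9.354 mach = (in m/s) 3186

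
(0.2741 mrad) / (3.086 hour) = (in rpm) 2.356e-07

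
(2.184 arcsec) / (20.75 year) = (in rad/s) 1.618e-14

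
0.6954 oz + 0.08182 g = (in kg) 0.0198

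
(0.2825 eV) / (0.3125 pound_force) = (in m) 3.256e-20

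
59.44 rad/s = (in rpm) 567.6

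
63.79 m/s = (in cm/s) 6379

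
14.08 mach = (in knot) 9319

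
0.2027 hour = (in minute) 12.16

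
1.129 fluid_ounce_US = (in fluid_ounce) 1.129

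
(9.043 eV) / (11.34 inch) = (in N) 5.03e-18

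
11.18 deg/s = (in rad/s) 0.1951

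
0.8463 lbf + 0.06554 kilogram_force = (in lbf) 0.9908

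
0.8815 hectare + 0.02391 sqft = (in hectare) 0.8815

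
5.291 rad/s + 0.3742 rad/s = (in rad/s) 5.665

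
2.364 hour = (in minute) 141.8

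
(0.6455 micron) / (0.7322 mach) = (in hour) 7.192e-13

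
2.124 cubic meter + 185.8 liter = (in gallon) 610.2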